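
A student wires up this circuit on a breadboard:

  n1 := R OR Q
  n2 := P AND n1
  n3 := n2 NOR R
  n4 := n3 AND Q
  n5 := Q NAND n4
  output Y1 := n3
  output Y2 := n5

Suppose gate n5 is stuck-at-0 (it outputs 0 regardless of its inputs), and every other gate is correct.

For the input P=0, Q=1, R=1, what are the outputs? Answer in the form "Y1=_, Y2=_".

Y1=0, Y2=0

Propagate with n5 forced: n1=1, n2=0, n3=0, n4=0, n5=0 [stuck-at-0].
So the outputs are Y1=0, Y2=0. (Without the fault they would be Y1=0, Y2=1.)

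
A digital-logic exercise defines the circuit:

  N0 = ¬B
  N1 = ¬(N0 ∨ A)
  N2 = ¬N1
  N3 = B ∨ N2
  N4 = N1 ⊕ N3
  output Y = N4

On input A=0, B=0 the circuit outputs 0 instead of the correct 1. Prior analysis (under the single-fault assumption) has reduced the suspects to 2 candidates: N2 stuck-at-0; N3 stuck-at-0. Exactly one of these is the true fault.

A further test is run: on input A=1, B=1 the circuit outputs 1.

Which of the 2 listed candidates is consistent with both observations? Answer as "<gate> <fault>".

Evaluate each candidate on input A=1, B=1:
  N2 stuck-at-0: N0=0, N1=0, N2=0 [stuck-at-0], N3=1, N4=1 → 1 — matches
  N3 stuck-at-0: N0=0, N1=0, N2=1, N3=0 [stuck-at-0], N4=0 → 0 — eliminated
Only N2 stuck-at-0 reproduces the observed 1.

N2 stuck-at-0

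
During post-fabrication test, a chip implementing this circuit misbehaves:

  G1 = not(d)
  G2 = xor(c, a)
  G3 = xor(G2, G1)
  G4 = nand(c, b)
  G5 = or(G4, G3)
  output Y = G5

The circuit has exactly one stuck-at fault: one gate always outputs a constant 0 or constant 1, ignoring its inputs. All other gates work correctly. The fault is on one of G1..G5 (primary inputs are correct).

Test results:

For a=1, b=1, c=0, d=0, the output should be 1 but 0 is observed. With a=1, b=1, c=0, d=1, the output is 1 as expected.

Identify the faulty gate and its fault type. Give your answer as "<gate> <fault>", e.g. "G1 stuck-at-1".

G4 stuck-at-0

Fault-free values for test 1 (a=1, b=1, c=0, d=0): G1=1, G2=1, G3=0, G4=1, G5=1, giving Y=1. Observed 0.
Test 1: faults giving observed 0 are {G4 stuck-at-0, G5 stuck-at-0}.
Test 2 (a=1, b=1, c=0, d=1): fault-free G1=0, G2=1, G3=1, G4=1, G5=1 → 1; observed 1. Eliminates G5 stuck-at-0.
Only G4 stuck-at-0 is consistent with every test.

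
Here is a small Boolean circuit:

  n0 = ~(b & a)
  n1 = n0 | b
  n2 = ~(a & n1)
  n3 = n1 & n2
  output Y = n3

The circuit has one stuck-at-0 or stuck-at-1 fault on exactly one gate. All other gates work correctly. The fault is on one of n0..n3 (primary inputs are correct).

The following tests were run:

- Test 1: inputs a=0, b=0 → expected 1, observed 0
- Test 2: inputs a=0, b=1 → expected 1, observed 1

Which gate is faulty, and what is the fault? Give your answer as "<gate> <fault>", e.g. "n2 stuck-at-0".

Fault-free values for test 1 (a=0, b=0): n0=1, n1=1, n2=1, n3=1, giving Y=1. Observed 0.
Test 1: faults giving observed 0 are {n0 stuck-at-0, n1 stuck-at-0, n2 stuck-at-0, n3 stuck-at-0}.
Test 2 (a=0, b=1): fault-free n0=1, n1=1, n2=1, n3=1 → 1; observed 1. Eliminates n1 stuck-at-0, n2 stuck-at-0, n3 stuck-at-0.
Only n0 stuck-at-0 is consistent with every test.

n0 stuck-at-0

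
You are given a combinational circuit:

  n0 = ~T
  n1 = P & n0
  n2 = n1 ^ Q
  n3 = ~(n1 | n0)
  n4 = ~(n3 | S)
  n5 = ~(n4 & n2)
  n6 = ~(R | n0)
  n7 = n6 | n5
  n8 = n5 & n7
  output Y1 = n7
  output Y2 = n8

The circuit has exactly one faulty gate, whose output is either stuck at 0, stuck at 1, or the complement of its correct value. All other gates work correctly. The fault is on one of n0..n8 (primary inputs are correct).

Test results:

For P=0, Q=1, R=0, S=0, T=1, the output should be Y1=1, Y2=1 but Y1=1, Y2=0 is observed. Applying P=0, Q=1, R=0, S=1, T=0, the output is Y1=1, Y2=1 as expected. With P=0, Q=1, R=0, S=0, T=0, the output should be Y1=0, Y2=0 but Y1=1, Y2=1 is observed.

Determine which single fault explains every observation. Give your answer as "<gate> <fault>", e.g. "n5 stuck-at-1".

Fault-free values for test 1 (P=0, Q=1, R=0, S=0, T=1): n0=0, n1=0, n2=1, n3=1, n4=0, n5=1, n6=1, n7=1, n8=1, giving Y1=1, Y2=1. Observed Y1=1, Y2=0.
Test 1: faults giving observed Y1=1, Y2=0 are {n3 stuck-at-0, n3 inverted output, n4 stuck-at-1, n4 inverted output, n5 stuck-at-0, n5 inverted output, n8 stuck-at-0, n8 inverted output}.
Test 2 (P=0, Q=1, R=0, S=1, T=0): fault-free n0=1, n1=0, n2=1, n3=0, n4=0, n5=1, n6=0, n7=1, n8=1 → Y1=1, Y2=1; observed Y1=1, Y2=1. Eliminates n4 stuck-at-1, n4 inverted output, n5 stuck-at-0, n5 inverted output, n8 stuck-at-0, n8 inverted output.
Test 3 (P=0, Q=1, R=0, S=0, T=0): fault-free n0=1, n1=0, n2=1, n3=0, n4=1, n5=0, n6=0, n7=0, n8=0 → Y1=0, Y2=0; observed Y1=1, Y2=1. Eliminates n3 stuck-at-0.
Only n3 inverted output is consistent with every test.

n3 inverted output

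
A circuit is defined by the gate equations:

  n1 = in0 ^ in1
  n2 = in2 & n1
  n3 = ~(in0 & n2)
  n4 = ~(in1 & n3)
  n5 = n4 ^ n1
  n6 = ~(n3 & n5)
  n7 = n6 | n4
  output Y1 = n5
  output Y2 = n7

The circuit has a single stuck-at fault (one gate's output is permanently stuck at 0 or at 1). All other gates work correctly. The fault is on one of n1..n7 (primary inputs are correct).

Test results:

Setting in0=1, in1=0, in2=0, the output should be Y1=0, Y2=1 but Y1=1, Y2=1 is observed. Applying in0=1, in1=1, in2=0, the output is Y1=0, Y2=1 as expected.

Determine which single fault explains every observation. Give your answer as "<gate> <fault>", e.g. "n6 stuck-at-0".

Fault-free values for test 1 (in0=1, in1=0, in2=0): n1=1, n2=0, n3=1, n4=1, n5=0, n6=1, n7=1, giving Y1=0, Y2=1. Observed Y1=1, Y2=1.
Test 1: faults giving observed Y1=1, Y2=1 are {n1 stuck-at-0, n5 stuck-at-1}.
Test 2 (in0=1, in1=1, in2=0): fault-free n1=0, n2=0, n3=1, n4=0, n5=0, n6=1, n7=1 → Y1=0, Y2=1; observed Y1=0, Y2=1. Eliminates n5 stuck-at-1.
Only n1 stuck-at-0 is consistent with every test.

n1 stuck-at-0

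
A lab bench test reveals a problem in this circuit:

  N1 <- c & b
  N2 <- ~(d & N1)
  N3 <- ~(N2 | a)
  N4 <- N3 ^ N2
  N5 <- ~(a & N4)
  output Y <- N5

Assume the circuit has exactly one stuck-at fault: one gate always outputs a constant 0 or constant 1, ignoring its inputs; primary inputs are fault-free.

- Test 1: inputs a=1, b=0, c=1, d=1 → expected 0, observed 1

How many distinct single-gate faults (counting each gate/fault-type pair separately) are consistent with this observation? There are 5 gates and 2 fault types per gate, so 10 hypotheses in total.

5

Fault-free: N1=0, N2=1, N3=0, N4=1, N5=0 → 0. Observed 1.
  N1 stuck-at-0: output 0 ✗
  N1 stuck-at-1: output 1 ✓
  N2 stuck-at-0: output 1 ✓
  N2 stuck-at-1: output 0 ✗
  N3 stuck-at-0: output 0 ✗
  N3 stuck-at-1: output 1 ✓
  N4 stuck-at-0: output 1 ✓
  N4 stuck-at-1: output 0 ✗
  N5 stuck-at-0: output 0 ✗
  N5 stuck-at-1: output 1 ✓
Consistent faults: {N1 stuck-at-1, N2 stuck-at-0, N3 stuck-at-1, N4 stuck-at-0, N5 stuck-at-1} — 5 in all.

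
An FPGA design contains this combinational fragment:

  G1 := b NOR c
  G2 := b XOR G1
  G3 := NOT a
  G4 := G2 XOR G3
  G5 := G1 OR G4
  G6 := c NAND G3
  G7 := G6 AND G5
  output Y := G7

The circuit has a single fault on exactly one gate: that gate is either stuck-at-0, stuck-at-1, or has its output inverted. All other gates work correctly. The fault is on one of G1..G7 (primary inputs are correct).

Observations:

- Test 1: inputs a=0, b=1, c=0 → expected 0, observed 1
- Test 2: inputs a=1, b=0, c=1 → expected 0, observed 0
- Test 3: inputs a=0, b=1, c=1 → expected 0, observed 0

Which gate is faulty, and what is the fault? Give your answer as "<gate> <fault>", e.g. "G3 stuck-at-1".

Fault-free values for test 1 (a=0, b=1, c=0): G1=0, G2=1, G3=1, G4=0, G5=0, G6=1, G7=0, giving Y=0. Observed 1.
Test 1: faults giving observed 1 are {G1 stuck-at-1, G1 inverted output, G2 stuck-at-0, G2 inverted output, G3 stuck-at-0, G3 inverted output, G4 stuck-at-1, G4 inverted output, G5 stuck-at-1, G5 inverted output, G7 stuck-at-1, G7 inverted output}.
Test 2 (a=1, b=0, c=1): fault-free G1=0, G2=0, G3=0, G4=0, G5=0, G6=1, G7=0 → 0; observed 0. Eliminates G1 stuck-at-1, G1 inverted output, G2 inverted output, G4 stuck-at-1, G4 inverted output, G5 stuck-at-1, G5 inverted output, G7 stuck-at-1, G7 inverted output.
Test 3 (a=0, b=1, c=1): fault-free G1=0, G2=1, G3=1, G4=0, G5=0, G6=0, G7=0 → 0; observed 0. Eliminates G3 stuck-at-0, G3 inverted output.
Only G2 stuck-at-0 is consistent with every test.

G2 stuck-at-0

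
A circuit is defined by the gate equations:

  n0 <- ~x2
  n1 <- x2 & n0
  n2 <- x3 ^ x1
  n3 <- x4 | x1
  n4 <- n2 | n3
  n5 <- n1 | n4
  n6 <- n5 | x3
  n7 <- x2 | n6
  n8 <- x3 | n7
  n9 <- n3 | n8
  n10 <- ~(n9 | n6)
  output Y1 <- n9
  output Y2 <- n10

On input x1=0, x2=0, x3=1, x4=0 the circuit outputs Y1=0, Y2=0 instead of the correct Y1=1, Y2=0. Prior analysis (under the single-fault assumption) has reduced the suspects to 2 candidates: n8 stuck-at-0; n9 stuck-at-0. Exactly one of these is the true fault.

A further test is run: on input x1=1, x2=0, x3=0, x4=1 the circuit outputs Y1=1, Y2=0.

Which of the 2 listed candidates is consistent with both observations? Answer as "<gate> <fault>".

Evaluate each candidate on input x1=1, x2=0, x3=0, x4=1:
  n8 stuck-at-0: n0=1, n1=0, n2=1, n3=1, n4=1, n5=1, n6=1, n7=1, n8=0 [stuck-at-0], n9=1, n10=0 → Y1=1, Y2=0 — matches
  n9 stuck-at-0: n0=1, n1=0, n2=1, n3=1, n4=1, n5=1, n6=1, n7=1, n8=1, n9=0 [stuck-at-0], n10=0 → Y1=0, Y2=0 — eliminated
Only n8 stuck-at-0 reproduces the observed Y1=1, Y2=0.

n8 stuck-at-0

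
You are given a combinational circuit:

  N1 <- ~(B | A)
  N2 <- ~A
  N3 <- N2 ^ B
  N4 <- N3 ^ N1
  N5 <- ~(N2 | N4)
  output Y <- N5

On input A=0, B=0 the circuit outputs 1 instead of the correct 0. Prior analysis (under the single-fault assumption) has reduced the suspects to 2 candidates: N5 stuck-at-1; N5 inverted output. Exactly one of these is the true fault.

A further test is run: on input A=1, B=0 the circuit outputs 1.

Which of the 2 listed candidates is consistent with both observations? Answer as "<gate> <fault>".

Evaluate each candidate on input A=1, B=0:
  N5 stuck-at-1: N1=0, N2=0, N3=0, N4=0, N5=1 [stuck-at-1] → 1 — matches
  N5 inverted output: N1=0, N2=0, N3=0, N4=0, N5=0 [inverted output] → 0 — eliminated
Only N5 stuck-at-1 reproduces the observed 1.

N5 stuck-at-1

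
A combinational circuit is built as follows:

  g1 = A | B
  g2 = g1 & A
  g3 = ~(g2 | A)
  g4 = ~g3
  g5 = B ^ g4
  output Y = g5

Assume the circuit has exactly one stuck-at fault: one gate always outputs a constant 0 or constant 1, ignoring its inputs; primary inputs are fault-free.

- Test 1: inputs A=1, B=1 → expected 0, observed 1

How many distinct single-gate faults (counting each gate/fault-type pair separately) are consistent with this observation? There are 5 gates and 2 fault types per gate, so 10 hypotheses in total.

3

Fault-free: g1=1, g2=1, g3=0, g4=1, g5=0 → 0. Observed 1.
  g1 stuck-at-0: output 0 ✗
  g1 stuck-at-1: output 0 ✗
  g2 stuck-at-0: output 0 ✗
  g2 stuck-at-1: output 0 ✗
  g3 stuck-at-0: output 0 ✗
  g3 stuck-at-1: output 1 ✓
  g4 stuck-at-0: output 1 ✓
  g4 stuck-at-1: output 0 ✗
  g5 stuck-at-0: output 0 ✗
  g5 stuck-at-1: output 1 ✓
Consistent faults: {g3 stuck-at-1, g4 stuck-at-0, g5 stuck-at-1} — 3 in all.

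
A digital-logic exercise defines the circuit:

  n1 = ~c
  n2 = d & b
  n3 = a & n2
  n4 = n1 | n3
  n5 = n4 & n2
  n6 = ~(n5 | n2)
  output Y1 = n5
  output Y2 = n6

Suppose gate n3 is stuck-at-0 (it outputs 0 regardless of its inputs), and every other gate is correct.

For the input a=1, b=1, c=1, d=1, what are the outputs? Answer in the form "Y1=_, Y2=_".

Y1=0, Y2=0

Propagate with n3 forced: n1=0, n2=1, n3=0 [stuck-at-0], n4=0, n5=0, n6=0.
So the outputs are Y1=0, Y2=0. (Without the fault they would be Y1=1, Y2=0.)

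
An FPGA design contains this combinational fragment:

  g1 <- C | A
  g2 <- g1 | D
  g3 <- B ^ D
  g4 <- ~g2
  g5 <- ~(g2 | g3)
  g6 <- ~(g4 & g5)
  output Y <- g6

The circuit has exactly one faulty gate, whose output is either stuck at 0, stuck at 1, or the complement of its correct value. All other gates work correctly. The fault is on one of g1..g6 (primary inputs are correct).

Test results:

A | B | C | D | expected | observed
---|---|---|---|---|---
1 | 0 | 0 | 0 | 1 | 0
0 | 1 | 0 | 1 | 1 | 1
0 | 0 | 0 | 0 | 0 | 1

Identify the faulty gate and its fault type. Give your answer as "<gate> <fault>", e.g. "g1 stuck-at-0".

Fault-free values for test 1 (A=1, B=0, C=0, D=0): g1=1, g2=1, g3=0, g4=0, g5=0, g6=1, giving Y=1. Observed 0.
Test 1: faults giving observed 0 are {g1 stuck-at-0, g1 inverted output, g2 stuck-at-0, g2 inverted output, g6 stuck-at-0, g6 inverted output}.
Test 2 (A=0, B=1, C=0, D=1): fault-free g1=0, g2=1, g3=0, g4=0, g5=0, g6=1 → 1; observed 1. Eliminates g2 stuck-at-0, g2 inverted output, g6 stuck-at-0, g6 inverted output.
Test 3 (A=0, B=0, C=0, D=0): fault-free g1=0, g2=0, g3=0, g4=1, g5=1, g6=0 → 0; observed 1. Eliminates g1 stuck-at-0.
Only g1 inverted output is consistent with every test.

g1 inverted output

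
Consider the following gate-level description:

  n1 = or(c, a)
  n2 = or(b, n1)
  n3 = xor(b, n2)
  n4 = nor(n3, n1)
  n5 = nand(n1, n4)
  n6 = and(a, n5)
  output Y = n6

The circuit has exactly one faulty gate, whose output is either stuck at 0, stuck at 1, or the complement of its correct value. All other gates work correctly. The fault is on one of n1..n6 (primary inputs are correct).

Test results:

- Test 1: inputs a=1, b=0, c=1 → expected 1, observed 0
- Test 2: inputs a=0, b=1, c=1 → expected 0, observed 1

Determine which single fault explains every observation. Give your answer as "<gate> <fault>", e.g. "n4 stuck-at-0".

Fault-free values for test 1 (a=1, b=0, c=1): n1=1, n2=1, n3=1, n4=0, n5=1, n6=1, giving Y=1. Observed 0.
Test 1: faults giving observed 0 are {n4 stuck-at-1, n4 inverted output, n5 stuck-at-0, n5 inverted output, n6 stuck-at-0, n6 inverted output}.
Test 2 (a=0, b=1, c=1): fault-free n1=1, n2=1, n3=0, n4=0, n5=1, n6=0 → 0; observed 1. Eliminates n4 stuck-at-1, n4 inverted output, n5 stuck-at-0, n5 inverted output, n6 stuck-at-0.
Only n6 inverted output is consistent with every test.

n6 inverted output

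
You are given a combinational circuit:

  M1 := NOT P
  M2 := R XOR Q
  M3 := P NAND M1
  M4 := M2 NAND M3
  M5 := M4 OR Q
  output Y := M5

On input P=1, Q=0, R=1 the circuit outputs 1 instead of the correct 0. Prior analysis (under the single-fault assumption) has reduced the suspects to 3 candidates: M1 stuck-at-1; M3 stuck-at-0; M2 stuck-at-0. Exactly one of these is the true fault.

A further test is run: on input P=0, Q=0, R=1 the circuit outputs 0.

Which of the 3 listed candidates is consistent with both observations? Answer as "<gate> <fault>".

M1 stuck-at-1

Evaluate each candidate on input P=0, Q=0, R=1:
  M1 stuck-at-1: M1=1 [stuck-at-1], M2=1, M3=1, M4=0, M5=0 → 0 — matches
  M3 stuck-at-0: M1=1, M2=1, M3=0 [stuck-at-0], M4=1, M5=1 → 1 — eliminated
  M2 stuck-at-0: M1=1, M2=0 [stuck-at-0], M3=1, M4=1, M5=1 → 1 — eliminated
Only M1 stuck-at-1 reproduces the observed 0.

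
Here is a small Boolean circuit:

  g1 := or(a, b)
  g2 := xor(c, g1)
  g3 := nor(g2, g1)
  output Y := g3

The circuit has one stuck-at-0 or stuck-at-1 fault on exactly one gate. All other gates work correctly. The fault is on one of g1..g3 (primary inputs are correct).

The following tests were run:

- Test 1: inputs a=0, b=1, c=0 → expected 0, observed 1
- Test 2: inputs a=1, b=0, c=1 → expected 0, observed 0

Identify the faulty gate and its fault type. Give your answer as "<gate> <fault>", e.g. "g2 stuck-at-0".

Fault-free values for test 1 (a=0, b=1, c=0): g1=1, g2=1, g3=0, giving Y=0. Observed 1.
Test 1: faults giving observed 1 are {g1 stuck-at-0, g3 stuck-at-1}.
Test 2 (a=1, b=0, c=1): fault-free g1=1, g2=0, g3=0 → 0; observed 0. Eliminates g3 stuck-at-1.
Only g1 stuck-at-0 is consistent with every test.

g1 stuck-at-0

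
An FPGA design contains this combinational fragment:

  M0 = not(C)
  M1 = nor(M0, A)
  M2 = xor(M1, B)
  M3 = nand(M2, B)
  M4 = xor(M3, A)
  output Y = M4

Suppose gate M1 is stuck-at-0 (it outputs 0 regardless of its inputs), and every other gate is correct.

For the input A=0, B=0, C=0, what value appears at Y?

Propagate with M1 forced: M0=1, M1=0 [stuck-at-0], M2=0, M3=1, M4=1.
So Y = 1. (Same as the fault-free value — the fault is masked on this input.)

1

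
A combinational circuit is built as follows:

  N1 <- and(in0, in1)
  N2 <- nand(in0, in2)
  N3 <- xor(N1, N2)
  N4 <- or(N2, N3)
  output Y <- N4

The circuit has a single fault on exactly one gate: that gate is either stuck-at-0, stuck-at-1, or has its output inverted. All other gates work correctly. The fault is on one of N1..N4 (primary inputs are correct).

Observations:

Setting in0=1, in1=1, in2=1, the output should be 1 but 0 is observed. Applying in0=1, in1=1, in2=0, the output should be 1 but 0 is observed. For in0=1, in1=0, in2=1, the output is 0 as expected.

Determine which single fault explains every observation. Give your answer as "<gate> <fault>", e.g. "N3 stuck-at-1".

Fault-free values for test 1 (in0=1, in1=1, in2=1): N1=1, N2=0, N3=1, N4=1, giving Y=1. Observed 0.
Test 1: faults giving observed 0 are {N1 stuck-at-0, N1 inverted output, N3 stuck-at-0, N3 inverted output, N4 stuck-at-0, N4 inverted output}.
Test 2 (in0=1, in1=1, in2=0): fault-free N1=1, N2=1, N3=0, N4=1 → 1; observed 0. Eliminates N1 stuck-at-0, N1 inverted output, N3 stuck-at-0, N3 inverted output.
Test 3 (in0=1, in1=0, in2=1): fault-free N1=0, N2=0, N3=0, N4=0 → 0; observed 0. Eliminates N4 inverted output.
Only N4 stuck-at-0 is consistent with every test.

N4 stuck-at-0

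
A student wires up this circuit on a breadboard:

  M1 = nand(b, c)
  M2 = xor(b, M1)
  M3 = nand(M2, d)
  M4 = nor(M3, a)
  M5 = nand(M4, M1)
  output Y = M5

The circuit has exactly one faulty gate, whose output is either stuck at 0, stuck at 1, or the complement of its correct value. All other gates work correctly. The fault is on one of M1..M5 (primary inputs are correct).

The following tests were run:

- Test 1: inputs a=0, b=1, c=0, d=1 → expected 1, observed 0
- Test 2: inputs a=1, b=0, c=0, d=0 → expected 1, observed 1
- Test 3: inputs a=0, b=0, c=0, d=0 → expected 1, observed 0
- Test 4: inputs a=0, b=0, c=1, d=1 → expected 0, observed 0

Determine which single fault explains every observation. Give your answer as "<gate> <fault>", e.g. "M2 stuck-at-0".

M3 stuck-at-0

Fault-free values for test 1 (a=0, b=1, c=0, d=1): M1=1, M2=0, M3=1, M4=0, M5=1, giving Y=1. Observed 0.
Test 1: faults giving observed 0 are {M2 stuck-at-1, M2 inverted output, M3 stuck-at-0, M3 inverted output, M4 stuck-at-1, M4 inverted output, M5 stuck-at-0, M5 inverted output}.
Test 2 (a=1, b=0, c=0, d=0): fault-free M1=1, M2=1, M3=1, M4=0, M5=1 → 1; observed 1. Eliminates M4 stuck-at-1, M4 inverted output, M5 stuck-at-0, M5 inverted output.
Test 3 (a=0, b=0, c=0, d=0): fault-free M1=1, M2=1, M3=1, M4=0, M5=1 → 1; observed 0. Eliminates M2 stuck-at-1, M2 inverted output.
Test 4 (a=0, b=0, c=1, d=1): fault-free M1=1, M2=1, M3=0, M4=1, M5=0 → 0; observed 0. Eliminates M3 inverted output.
Only M3 stuck-at-0 is consistent with every test.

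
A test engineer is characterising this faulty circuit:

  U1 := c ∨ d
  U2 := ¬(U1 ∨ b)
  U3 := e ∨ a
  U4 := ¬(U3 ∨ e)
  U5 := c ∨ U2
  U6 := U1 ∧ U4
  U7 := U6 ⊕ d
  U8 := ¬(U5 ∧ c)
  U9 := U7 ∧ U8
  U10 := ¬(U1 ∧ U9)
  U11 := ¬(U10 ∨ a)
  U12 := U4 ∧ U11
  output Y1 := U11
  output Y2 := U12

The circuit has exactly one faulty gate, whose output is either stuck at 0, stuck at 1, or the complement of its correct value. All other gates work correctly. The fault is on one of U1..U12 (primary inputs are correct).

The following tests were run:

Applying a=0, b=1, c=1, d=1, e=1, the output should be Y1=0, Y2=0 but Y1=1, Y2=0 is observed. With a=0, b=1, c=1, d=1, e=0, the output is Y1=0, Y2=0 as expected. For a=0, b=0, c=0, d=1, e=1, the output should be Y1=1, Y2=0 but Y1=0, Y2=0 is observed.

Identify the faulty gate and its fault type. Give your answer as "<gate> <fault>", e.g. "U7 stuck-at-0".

U8 inverted output

Fault-free values for test 1 (a=0, b=1, c=1, d=1, e=1): U1=1, U2=0, U3=1, U4=0, U5=1, U6=0, U7=1, U8=0, U9=0, U10=1, U11=0, U12=0, giving Y1=0, Y2=0. Observed Y1=1, Y2=0.
Test 1: faults giving observed Y1=1, Y2=0 are {U5 stuck-at-0, U5 inverted output, U8 stuck-at-1, U8 inverted output, U9 stuck-at-1, U9 inverted output, U10 stuck-at-0, U10 inverted output, U11 stuck-at-1, U11 inverted output}.
Test 2 (a=0, b=1, c=1, d=1, e=0): fault-free U1=1, U2=0, U3=0, U4=1, U5=1, U6=1, U7=0, U8=0, U9=0, U10=1, U11=0, U12=0 → Y1=0, Y2=0; observed Y1=0, Y2=0. Eliminates U9 stuck-at-1, U9 inverted output, U10 stuck-at-0, U10 inverted output, U11 stuck-at-1, U11 inverted output.
Test 3 (a=0, b=0, c=0, d=1, e=1): fault-free U1=1, U2=0, U3=1, U4=0, U5=0, U6=0, U7=1, U8=1, U9=1, U10=0, U11=1, U12=0 → Y1=1, Y2=0; observed Y1=0, Y2=0. Eliminates U5 stuck-at-0, U5 inverted output, U8 stuck-at-1.
Only U8 inverted output is consistent with every test.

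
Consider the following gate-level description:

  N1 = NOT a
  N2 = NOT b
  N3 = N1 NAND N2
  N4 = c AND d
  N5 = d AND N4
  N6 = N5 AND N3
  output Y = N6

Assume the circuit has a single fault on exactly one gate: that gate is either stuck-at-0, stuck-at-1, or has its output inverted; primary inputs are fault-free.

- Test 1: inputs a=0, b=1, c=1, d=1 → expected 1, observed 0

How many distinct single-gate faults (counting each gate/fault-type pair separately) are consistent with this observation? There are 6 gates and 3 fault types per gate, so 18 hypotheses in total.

Fault-free: N1=1, N2=0, N3=1, N4=1, N5=1, N6=1 → 1. Observed 0.
  N1: none of the 3 fault types match ✗
  N2: stuck-at-1, inverted output ✓; others ✗
  N3: stuck-at-0, inverted output ✓; others ✗
  N4: stuck-at-0, inverted output ✓; others ✗
  N5: stuck-at-0, inverted output ✓; others ✗
  N6: stuck-at-0, inverted output ✓; others ✗
Consistent faults: {N2 stuck-at-1, N2 inverted output, N3 stuck-at-0, N3 inverted output, N4 stuck-at-0, N4 inverted output, N5 stuck-at-0, N5 inverted output, N6 stuck-at-0, N6 inverted output} — 10 in all.

10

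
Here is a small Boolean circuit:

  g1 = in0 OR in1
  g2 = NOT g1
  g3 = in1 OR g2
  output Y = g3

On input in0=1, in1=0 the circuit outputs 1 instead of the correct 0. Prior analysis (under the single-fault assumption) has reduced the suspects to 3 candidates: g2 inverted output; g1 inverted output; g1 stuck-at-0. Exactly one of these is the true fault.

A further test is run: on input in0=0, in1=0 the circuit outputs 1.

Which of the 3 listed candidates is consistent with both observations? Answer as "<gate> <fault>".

g1 stuck-at-0

Evaluate each candidate on input in0=0, in1=0:
  g2 inverted output: g1=0, g2=0 [inverted output], g3=0 → 0 — eliminated
  g1 inverted output: g1=1 [inverted output], g2=0, g3=0 → 0 — eliminated
  g1 stuck-at-0: g1=0 [stuck-at-0], g2=1, g3=1 → 1 — matches
Only g1 stuck-at-0 reproduces the observed 1.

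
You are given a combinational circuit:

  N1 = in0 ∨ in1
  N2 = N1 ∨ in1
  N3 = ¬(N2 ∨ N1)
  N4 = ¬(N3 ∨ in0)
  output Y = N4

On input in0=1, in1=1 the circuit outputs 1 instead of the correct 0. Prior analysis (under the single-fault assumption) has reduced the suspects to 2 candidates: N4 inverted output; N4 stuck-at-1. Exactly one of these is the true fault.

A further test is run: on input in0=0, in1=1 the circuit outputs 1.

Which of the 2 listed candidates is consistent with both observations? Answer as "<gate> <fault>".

N4 stuck-at-1

Evaluate each candidate on input in0=0, in1=1:
  N4 inverted output: N1=1, N2=1, N3=0, N4=0 [inverted output] → 0 — eliminated
  N4 stuck-at-1: N1=1, N2=1, N3=0, N4=1 [stuck-at-1] → 1 — matches
Only N4 stuck-at-1 reproduces the observed 1.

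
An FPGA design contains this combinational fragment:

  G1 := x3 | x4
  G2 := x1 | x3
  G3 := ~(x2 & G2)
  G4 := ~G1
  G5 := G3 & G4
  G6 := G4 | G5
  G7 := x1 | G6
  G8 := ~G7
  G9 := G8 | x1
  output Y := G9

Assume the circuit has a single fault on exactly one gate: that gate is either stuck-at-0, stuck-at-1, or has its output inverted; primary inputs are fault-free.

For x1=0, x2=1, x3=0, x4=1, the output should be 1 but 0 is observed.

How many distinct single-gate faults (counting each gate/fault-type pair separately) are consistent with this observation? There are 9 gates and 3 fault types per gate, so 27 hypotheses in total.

14

Fault-free: G1=1, G2=0, G3=1, G4=0, G5=0, G6=0, G7=0, G8=1, G9=1 → 1. Observed 0.
  G1: stuck-at-0, inverted output ✓; others ✗
  G2: none of the 3 fault types match ✗
  G3: none of the 3 fault types match ✗
  G4: stuck-at-1, inverted output ✓; others ✗
  G5: stuck-at-1, inverted output ✓; others ✗
  G6: stuck-at-1, inverted output ✓; others ✗
  G7: stuck-at-1, inverted output ✓; others ✗
  G8: stuck-at-0, inverted output ✓; others ✗
  G9: stuck-at-0, inverted output ✓; others ✗
Consistent faults: {G1 stuck-at-0, G1 inverted output, G4 stuck-at-1, G4 inverted output, G5 stuck-at-1, G5 inverted output, G6 stuck-at-1, G6 inverted output, G7 stuck-at-1, G7 inverted output, G8 stuck-at-0, G8 inverted output, G9 stuck-at-0, G9 inverted output} — 14 in all.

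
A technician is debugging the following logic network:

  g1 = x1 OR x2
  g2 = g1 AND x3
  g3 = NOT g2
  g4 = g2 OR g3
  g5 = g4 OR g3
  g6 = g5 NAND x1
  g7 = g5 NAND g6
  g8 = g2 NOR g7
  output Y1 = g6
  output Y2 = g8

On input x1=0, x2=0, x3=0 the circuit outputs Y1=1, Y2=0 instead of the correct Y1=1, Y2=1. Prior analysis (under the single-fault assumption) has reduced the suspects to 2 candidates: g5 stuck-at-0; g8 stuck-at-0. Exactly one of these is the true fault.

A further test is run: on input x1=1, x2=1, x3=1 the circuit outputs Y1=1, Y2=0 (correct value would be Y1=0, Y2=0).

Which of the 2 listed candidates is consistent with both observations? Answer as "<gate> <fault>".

g5 stuck-at-0

Evaluate each candidate on input x1=1, x2=1, x3=1:
  g5 stuck-at-0: g1=1, g2=1, g3=0, g4=1, g5=0 [stuck-at-0], g6=1, g7=1, g8=0 → Y1=1, Y2=0 — matches
  g8 stuck-at-0: g1=1, g2=1, g3=0, g4=1, g5=1, g6=0, g7=1, g8=0 [stuck-at-0] → Y1=0, Y2=0 — eliminated
Only g5 stuck-at-0 reproduces the observed Y1=1, Y2=0.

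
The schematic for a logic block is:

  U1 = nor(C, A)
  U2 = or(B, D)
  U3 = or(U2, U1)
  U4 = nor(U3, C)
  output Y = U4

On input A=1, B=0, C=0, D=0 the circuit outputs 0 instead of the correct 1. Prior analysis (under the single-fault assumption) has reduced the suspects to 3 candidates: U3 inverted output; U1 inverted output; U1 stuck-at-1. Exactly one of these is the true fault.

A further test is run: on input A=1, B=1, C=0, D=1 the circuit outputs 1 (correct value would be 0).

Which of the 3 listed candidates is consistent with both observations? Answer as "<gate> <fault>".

U3 inverted output

Evaluate each candidate on input A=1, B=1, C=0, D=1:
  U3 inverted output: U1=0, U2=1, U3=0 [inverted output], U4=1 → 1 — matches
  U1 inverted output: U1=1 [inverted output], U2=1, U3=1, U4=0 → 0 — eliminated
  U1 stuck-at-1: U1=1 [stuck-at-1], U2=1, U3=1, U4=0 → 0 — eliminated
Only U3 inverted output reproduces the observed 1.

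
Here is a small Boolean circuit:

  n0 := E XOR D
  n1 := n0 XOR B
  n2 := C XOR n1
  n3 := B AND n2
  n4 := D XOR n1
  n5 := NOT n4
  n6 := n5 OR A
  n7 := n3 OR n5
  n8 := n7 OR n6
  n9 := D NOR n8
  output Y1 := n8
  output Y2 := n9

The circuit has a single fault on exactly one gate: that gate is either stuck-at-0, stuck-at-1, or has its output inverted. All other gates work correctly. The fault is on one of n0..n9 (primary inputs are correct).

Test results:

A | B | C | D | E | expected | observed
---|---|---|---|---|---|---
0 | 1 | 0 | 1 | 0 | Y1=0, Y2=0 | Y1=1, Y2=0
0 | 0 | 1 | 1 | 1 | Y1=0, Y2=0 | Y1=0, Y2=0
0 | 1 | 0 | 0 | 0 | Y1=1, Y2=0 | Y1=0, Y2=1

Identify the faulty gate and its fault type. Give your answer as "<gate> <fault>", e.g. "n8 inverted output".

Fault-free values for test 1 (A=0, B=1, C=0, D=1, E=0): n0=1, n1=0, n2=0, n3=0, n4=1, n5=0, n6=0, n7=0, n8=0, n9=0, giving Y1=0, Y2=0. Observed Y1=1, Y2=0.
Test 1: faults giving observed Y1=1, Y2=0 are {n0 stuck-at-0, n0 inverted output, n1 stuck-at-1, n1 inverted output, n2 stuck-at-1, n2 inverted output, n3 stuck-at-1, n3 inverted output, n4 stuck-at-0, n4 inverted output, n5 stuck-at-1, n5 inverted output, n6 stuck-at-1, n6 inverted output, n7 stuck-at-1, n7 inverted output, n8 stuck-at-1, n8 inverted output}.
Test 2 (A=0, B=0, C=1, D=1, E=1): fault-free n0=0, n1=0, n2=1, n3=0, n4=1, n5=0, n6=0, n7=0, n8=0, n9=0 → Y1=0, Y2=0; observed Y1=0, Y2=0. Eliminates n0 inverted output, n1 stuck-at-1, n1 inverted output, n3 stuck-at-1, n3 inverted output, n4 stuck-at-0, n4 inverted output, n5 stuck-at-1, n5 inverted output, n6 stuck-at-1, n6 inverted output, n7 stuck-at-1, n7 inverted output, n8 stuck-at-1, n8 inverted output.
Test 3 (A=0, B=1, C=0, D=0, E=0): fault-free n0=0, n1=1, n2=1, n3=1, n4=1, n5=0, n6=0, n7=1, n8=1, n9=0 → Y1=1, Y2=0; observed Y1=0, Y2=1. Eliminates n0 stuck-at-0, n2 stuck-at-1.
Only n2 inverted output is consistent with every test.

n2 inverted output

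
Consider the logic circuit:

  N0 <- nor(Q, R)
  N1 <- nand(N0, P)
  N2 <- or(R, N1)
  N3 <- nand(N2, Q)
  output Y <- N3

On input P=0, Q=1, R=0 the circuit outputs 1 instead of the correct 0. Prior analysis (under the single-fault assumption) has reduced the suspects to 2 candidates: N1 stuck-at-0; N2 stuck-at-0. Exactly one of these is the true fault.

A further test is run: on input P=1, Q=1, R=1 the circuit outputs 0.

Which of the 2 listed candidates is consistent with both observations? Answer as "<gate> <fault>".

N1 stuck-at-0

Evaluate each candidate on input P=1, Q=1, R=1:
  N1 stuck-at-0: N0=0, N1=0 [stuck-at-0], N2=1, N3=0 → 0 — matches
  N2 stuck-at-0: N0=0, N1=1, N2=0 [stuck-at-0], N3=1 → 1 — eliminated
Only N1 stuck-at-0 reproduces the observed 0.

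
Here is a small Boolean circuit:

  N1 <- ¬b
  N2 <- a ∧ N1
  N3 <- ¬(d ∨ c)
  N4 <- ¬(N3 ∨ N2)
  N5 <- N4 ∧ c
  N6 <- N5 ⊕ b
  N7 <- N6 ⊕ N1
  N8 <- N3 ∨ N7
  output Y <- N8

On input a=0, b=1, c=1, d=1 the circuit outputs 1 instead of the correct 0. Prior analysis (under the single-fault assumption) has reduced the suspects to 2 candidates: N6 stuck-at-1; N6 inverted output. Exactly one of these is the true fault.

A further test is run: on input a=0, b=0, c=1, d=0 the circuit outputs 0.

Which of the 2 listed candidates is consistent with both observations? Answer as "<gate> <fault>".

N6 stuck-at-1

Evaluate each candidate on input a=0, b=0, c=1, d=0:
  N6 stuck-at-1: N1=1, N2=0, N3=0, N4=1, N5=1, N6=1 [stuck-at-1], N7=0, N8=0 → 0 — matches
  N6 inverted output: N1=1, N2=0, N3=0, N4=1, N5=1, N6=0 [inverted output], N7=1, N8=1 → 1 — eliminated
Only N6 stuck-at-1 reproduces the observed 0.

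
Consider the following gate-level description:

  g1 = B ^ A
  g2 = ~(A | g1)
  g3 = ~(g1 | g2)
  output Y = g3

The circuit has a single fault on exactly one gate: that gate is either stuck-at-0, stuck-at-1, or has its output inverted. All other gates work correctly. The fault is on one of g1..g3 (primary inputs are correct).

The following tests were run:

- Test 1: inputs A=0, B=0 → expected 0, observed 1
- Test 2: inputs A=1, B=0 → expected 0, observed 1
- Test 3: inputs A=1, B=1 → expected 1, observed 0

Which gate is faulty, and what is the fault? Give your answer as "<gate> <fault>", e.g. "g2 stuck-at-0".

Fault-free values for test 1 (A=0, B=0): g1=0, g2=1, g3=0, giving Y=0. Observed 1.
Test 1: faults giving observed 1 are {g2 stuck-at-0, g2 inverted output, g3 stuck-at-1, g3 inverted output}.
Test 2 (A=1, B=0): fault-free g1=1, g2=0, g3=0 → 0; observed 1. Eliminates g2 stuck-at-0, g2 inverted output.
Test 3 (A=1, B=1): fault-free g1=0, g2=0, g3=1 → 1; observed 0. Eliminates g3 stuck-at-1.
Only g3 inverted output is consistent with every test.

g3 inverted output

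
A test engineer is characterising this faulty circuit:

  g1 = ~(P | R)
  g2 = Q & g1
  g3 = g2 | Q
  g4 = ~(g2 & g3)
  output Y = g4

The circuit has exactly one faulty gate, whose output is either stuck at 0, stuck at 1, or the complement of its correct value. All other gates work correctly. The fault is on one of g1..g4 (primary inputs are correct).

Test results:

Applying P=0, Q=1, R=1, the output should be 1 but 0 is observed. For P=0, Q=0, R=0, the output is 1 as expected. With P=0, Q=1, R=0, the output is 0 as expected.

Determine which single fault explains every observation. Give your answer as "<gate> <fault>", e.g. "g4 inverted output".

Fault-free values for test 1 (P=0, Q=1, R=1): g1=0, g2=0, g3=1, g4=1, giving Y=1. Observed 0.
Test 1: faults giving observed 0 are {g1 stuck-at-1, g1 inverted output, g2 stuck-at-1, g2 inverted output, g4 stuck-at-0, g4 inverted output}.
Test 2 (P=0, Q=0, R=0): fault-free g1=1, g2=0, g3=0, g4=1 → 1; observed 1. Eliminates g2 stuck-at-1, g2 inverted output, g4 stuck-at-0, g4 inverted output.
Test 3 (P=0, Q=1, R=0): fault-free g1=1, g2=1, g3=1, g4=0 → 0; observed 0. Eliminates g1 inverted output.
Only g1 stuck-at-1 is consistent with every test.

g1 stuck-at-1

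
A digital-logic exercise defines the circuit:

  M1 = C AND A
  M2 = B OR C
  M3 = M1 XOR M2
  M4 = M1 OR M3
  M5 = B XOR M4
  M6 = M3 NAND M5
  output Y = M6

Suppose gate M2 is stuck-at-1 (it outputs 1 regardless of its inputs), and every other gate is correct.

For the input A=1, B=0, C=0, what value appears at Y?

Propagate with M2 forced: M1=0, M2=1 [stuck-at-1], M3=1, M4=1, M5=1, M6=0.
So Y = 0. (Without the fault it would be 1.)

0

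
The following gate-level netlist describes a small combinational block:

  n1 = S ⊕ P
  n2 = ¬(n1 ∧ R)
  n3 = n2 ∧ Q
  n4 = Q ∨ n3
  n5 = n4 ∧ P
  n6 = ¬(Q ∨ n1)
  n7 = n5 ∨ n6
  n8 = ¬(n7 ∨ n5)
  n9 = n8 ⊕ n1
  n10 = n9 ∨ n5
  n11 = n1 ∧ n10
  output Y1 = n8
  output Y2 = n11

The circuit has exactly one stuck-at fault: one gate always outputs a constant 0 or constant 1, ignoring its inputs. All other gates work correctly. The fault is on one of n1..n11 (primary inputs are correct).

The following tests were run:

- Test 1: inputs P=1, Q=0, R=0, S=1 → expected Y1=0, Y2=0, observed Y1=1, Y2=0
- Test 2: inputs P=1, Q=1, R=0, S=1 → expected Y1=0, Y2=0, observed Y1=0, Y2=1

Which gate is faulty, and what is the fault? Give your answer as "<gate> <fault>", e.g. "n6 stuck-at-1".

n1 stuck-at-1

Fault-free values for test 1 (P=1, Q=0, R=0, S=1): n1=0, n2=1, n3=0, n4=0, n5=0, n6=1, n7=1, n8=0, n9=0, n10=0, n11=0, giving Y1=0, Y2=0. Observed Y1=1, Y2=0.
Test 1: faults giving observed Y1=1, Y2=0 are {n1 stuck-at-1, n6 stuck-at-0, n7 stuck-at-0, n8 stuck-at-1}.
Test 2 (P=1, Q=1, R=0, S=1): fault-free n1=0, n2=1, n3=1, n4=1, n5=1, n6=0, n7=1, n8=0, n9=0, n10=1, n11=0 → Y1=0, Y2=0; observed Y1=0, Y2=1. Eliminates n6 stuck-at-0, n7 stuck-at-0, n8 stuck-at-1.
Only n1 stuck-at-1 is consistent with every test.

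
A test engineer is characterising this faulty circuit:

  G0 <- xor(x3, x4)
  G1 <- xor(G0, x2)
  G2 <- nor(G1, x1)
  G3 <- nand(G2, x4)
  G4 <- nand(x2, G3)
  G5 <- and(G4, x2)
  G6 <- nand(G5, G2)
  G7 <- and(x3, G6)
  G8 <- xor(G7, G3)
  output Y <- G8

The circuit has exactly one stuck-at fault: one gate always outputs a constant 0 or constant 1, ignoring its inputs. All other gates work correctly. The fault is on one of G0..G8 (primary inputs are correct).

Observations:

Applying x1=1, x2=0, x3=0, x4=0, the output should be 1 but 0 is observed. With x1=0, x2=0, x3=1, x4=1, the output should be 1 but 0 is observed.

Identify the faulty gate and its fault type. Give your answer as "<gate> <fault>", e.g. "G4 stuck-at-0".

G8 stuck-at-0

Fault-free values for test 1 (x1=1, x2=0, x3=0, x4=0): G0=0, G1=0, G2=0, G3=1, G4=1, G5=0, G6=1, G7=0, G8=1, giving Y=1. Observed 0.
Test 1: faults giving observed 0 are {G3 stuck-at-0, G7 stuck-at-1, G8 stuck-at-0}.
Test 2 (x1=0, x2=0, x3=1, x4=1): fault-free G0=0, G1=0, G2=1, G3=0, G4=1, G5=0, G6=1, G7=1, G8=1 → 1; observed 0. Eliminates G3 stuck-at-0, G7 stuck-at-1.
Only G8 stuck-at-0 is consistent with every test.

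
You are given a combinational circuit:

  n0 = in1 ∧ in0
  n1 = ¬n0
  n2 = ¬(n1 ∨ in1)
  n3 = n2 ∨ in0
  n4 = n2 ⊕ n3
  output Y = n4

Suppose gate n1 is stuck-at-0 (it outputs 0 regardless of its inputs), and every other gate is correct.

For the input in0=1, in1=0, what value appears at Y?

0

Propagate with n1 forced: n0=0, n1=0 [stuck-at-0], n2=1, n3=1, n4=0.
So Y = 0. (Without the fault it would be 1.)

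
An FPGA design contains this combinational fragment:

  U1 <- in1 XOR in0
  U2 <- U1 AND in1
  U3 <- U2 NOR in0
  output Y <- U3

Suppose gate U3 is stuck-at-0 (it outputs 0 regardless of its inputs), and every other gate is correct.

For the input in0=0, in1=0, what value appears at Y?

0

Propagate with U3 forced: U1=0, U2=0, U3=0 [stuck-at-0].
So Y = 0. (Without the fault it would be 1.)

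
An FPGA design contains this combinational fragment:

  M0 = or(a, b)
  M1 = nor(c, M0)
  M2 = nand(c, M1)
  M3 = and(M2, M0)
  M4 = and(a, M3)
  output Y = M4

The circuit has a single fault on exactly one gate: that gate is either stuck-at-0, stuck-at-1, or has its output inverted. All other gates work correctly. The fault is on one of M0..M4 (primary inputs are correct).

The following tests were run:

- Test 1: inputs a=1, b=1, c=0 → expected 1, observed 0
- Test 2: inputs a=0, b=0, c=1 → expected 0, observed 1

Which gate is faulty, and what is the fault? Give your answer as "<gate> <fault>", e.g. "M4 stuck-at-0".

Fault-free values for test 1 (a=1, b=1, c=0): M0=1, M1=0, M2=1, M3=1, M4=1, giving Y=1. Observed 0.
Test 1: faults giving observed 0 are {M0 stuck-at-0, M0 inverted output, M2 stuck-at-0, M2 inverted output, M3 stuck-at-0, M3 inverted output, M4 stuck-at-0, M4 inverted output}.
Test 2 (a=0, b=0, c=1): fault-free M0=0, M1=0, M2=1, M3=0, M4=0 → 0; observed 1. Eliminates M0 stuck-at-0, M0 inverted output, M2 stuck-at-0, M2 inverted output, M3 stuck-at-0, M3 inverted output, M4 stuck-at-0.
Only M4 inverted output is consistent with every test.

M4 inverted output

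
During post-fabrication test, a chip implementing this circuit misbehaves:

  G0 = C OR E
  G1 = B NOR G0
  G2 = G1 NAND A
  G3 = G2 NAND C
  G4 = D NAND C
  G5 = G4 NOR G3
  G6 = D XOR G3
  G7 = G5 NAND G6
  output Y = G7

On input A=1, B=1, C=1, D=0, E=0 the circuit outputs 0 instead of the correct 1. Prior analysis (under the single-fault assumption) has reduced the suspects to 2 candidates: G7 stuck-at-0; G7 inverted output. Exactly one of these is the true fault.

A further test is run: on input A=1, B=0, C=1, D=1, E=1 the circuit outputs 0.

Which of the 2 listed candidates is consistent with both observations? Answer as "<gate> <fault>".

Evaluate each candidate on input A=1, B=0, C=1, D=1, E=1:
  G7 stuck-at-0: G0=1, G1=0, G2=1, G3=0, G4=0, G5=1, G6=1, G7=0 [stuck-at-0] → 0 — matches
  G7 inverted output: G0=1, G1=0, G2=1, G3=0, G4=0, G5=1, G6=1, G7=1 [inverted output] → 1 — eliminated
Only G7 stuck-at-0 reproduces the observed 0.

G7 stuck-at-0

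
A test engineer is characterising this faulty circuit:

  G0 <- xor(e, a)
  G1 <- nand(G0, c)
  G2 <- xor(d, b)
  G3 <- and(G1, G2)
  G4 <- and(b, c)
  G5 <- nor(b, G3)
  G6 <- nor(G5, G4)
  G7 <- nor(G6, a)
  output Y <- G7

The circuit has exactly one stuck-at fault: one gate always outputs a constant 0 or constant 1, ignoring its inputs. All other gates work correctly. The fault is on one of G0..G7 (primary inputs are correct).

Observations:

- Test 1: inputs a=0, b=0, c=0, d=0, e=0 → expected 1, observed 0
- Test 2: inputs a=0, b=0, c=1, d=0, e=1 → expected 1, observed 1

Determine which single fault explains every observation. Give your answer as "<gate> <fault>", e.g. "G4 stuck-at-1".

G2 stuck-at-1

Fault-free values for test 1 (a=0, b=0, c=0, d=0, e=0): G0=0, G1=1, G2=0, G3=0, G4=0, G5=1, G6=0, G7=1, giving Y=1. Observed 0.
Test 1: faults giving observed 0 are {G2 stuck-at-1, G3 stuck-at-1, G5 stuck-at-0, G6 stuck-at-1, G7 stuck-at-0}.
Test 2 (a=0, b=0, c=1, d=0, e=1): fault-free G0=1, G1=0, G2=0, G3=0, G4=0, G5=1, G6=0, G7=1 → 1; observed 1. Eliminates G3 stuck-at-1, G5 stuck-at-0, G6 stuck-at-1, G7 stuck-at-0.
Only G2 stuck-at-1 is consistent with every test.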